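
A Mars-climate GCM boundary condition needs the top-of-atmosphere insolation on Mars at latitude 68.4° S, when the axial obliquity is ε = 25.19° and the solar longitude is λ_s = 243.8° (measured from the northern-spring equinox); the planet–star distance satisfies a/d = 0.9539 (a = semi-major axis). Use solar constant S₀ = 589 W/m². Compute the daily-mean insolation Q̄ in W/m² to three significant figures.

Q̄ ≈ 190 W/m²

Solar declination: sin δ = sin ε · sin λ_s = sin 25.19° × sin 243.8° = -0.38189, so δ = -22.451°.
cos H₀ = −tan(-68.4°) tan(-22.451°) = -1.0437 ≤ −1 ⇒ polar day, H₀ = π.
Bracket: H₀ sin φ sin δ + cos φ cos δ sin H₀ = 3.1416×-0.92978×-0.38189 + 0.36812×0.92421×0.00000 = 1.115499 + 0.000000 = 1.115499.
Inverse-square distance factor (a/d)² = 0.9539² = 0.909925.
Q̄ = (S₀/π) × 0.909925 × [bracket] = (589/π) × 0.909925 × 1.115499 = 190.3 W/m².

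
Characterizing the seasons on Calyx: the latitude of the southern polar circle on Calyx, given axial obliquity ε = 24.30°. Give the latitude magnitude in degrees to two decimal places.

65.70°

The polar circle is the lowest latitude that experiences at least one full rotation of continuous darkness at the northern-summer solstice; it lies at |φ| = 90° − ε = 90° − 24.30° = 65.70°.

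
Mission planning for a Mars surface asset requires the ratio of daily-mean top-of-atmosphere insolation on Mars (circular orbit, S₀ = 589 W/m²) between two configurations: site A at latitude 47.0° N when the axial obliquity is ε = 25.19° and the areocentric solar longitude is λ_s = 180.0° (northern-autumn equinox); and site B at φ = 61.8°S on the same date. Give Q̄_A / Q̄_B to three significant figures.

— Configuration A (φ=+47.0°):
sin δ = sin 25.19° × sin 180.0° = 0.00000, so δ = +0.000°.
cos H₀ = −tan(+47.0°) tan(+0.000°) = -0.0000, H₀ = 1.5708 rad.
Bracket: H₀ sin φ sin δ + cos φ cos δ sin H₀ = 1.5708×0.73135×0.00000 + 0.68200×1.00000×1.00000 = 0.000000 + 0.682000 = 0.682000.
Q̄ = (S₀/π) × [bracket] = (589/π) × 0.682000 = 127.86 W/m².
— Configuration B (φ=-61.8°):
cos H₀ = −tan(-61.8°) tan(+0.000°) = 0.0000, H₀ = 1.5708 rad.
Bracket: H₀ sin φ sin δ + cos φ cos δ sin H₀ = 1.5708×-0.88130×0.00000 + 0.47255×1.00000×1.00000 = -0.000000 + 0.472550 = 0.472550.
Q̄ = (S₀/π) × [bracket] = (589/π) × 0.472550 = 88.596 W/m².
Ratio Q̄_A / Q̄_B = 127.86 / 88.596 = 1.443.

Q̄_A / Q̄_B ≈ 1.44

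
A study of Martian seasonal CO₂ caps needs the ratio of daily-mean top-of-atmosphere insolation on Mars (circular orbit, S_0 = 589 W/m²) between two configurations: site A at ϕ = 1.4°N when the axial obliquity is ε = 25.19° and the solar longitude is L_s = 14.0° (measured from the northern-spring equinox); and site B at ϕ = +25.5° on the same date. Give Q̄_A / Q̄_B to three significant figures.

Q̄_A / Q̄_B ≈ 1.03

— Configuration A (ϕ=+1.4°):
Solar declination: sin δ = sin ε · sin L_s = sin 25.19° × sin 14.0° = 0.10297, so δ = +5.910°.
cos h₀ = −tan(+1.4°) tan(+5.910°) = -0.0025, h₀ = 1.5733 rad.
Bracket: h₀ sin ϕ sin δ + cos ϕ cos δ sin h₀ = 1.5733×0.02443×0.10297 + 0.99970×0.99468×1.00000 = 0.003958 + 0.994382 = 0.998340.
Q̄ = (S_0/π) × [bracket] = (589/π) × 0.998340 = 187.17 W/m².
— Configuration B (ϕ=+25.5°):
cos h₀ = −tan(+25.5°) tan(+5.910°) = -0.0494, h₀ = 1.6202 rad.
Bracket: h₀ sin ϕ sin δ + cos ϕ cos δ sin h₀ = 1.6202×0.43051×0.10297 + 0.90259×0.99468×0.99878 = 0.071823 + 0.896693 = 0.968516.
Q̄ = (S_0/π) × [bracket] = (589/π) × 0.968516 = 181.58 W/m².
Ratio Q̄_A / Q̄_B = 187.17 / 181.58 = 1.031.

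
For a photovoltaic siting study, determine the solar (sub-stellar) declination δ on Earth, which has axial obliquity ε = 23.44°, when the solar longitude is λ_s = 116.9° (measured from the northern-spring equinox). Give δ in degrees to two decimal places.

sin δ = sin ε · sin λ_s = sin 23.44° × sin 116.9° = 0.354747.
δ = arcsin(0.354747) = +20.78°.

δ = +20.78°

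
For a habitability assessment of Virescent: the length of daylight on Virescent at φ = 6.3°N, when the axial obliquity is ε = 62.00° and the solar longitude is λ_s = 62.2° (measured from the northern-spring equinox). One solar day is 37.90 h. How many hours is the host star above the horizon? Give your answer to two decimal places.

Solar declination: sin δ = sin ε · sin λ_s = sin 62.00° × sin 62.2° = 0.78104, so δ = +51.356°.
cos H₀ = −tan φ · tan δ = −tan(+6.3°) × tan(+51.356°) = -0.1381, so H₀ = 1.7093 rad = 97.94°.
Daylight = 2H₀/(2π) × 37.90 h = (1.7093/π) × 37.90 = 20.62 h.

20.62 h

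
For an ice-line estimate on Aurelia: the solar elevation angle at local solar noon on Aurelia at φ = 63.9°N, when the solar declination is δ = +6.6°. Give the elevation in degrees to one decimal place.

32.7°

At local noon the hour angle is zero, so the zenith angle equals |φ − δ| = |+63.9° − (+6.600°)| = 57.300°.
Elevation = 90° − 57.300° = 32.7°.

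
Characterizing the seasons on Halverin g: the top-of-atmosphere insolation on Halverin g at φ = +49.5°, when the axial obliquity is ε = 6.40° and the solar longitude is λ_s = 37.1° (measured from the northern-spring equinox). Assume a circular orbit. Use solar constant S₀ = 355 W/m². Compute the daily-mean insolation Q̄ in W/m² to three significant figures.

Q̄ ≈ 82.5 W/m²

Solar declination: sin δ = sin ε · sin λ_s = sin 6.40° × sin 37.1° = 0.06724, so δ = +3.855°.
cos H₀ = −tan(+49.5°) tan(+3.855°) = -0.0789, H₀ = 1.6498 rad.
Bracket: H₀ sin φ sin δ + cos φ cos δ sin H₀ = 1.6498×0.76041×0.06724 + 0.64945×0.99774×0.99688 = 0.084354 + 0.645961 = 0.730315.
Q̄ = (S₀/π) × [bracket] = (355/π) × 0.730315 = 82.53 W/m².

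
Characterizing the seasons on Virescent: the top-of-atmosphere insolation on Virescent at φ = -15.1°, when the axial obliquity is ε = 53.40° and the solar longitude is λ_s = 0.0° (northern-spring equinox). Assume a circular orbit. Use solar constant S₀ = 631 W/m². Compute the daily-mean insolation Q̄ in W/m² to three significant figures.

Q̄ ≈ 194 W/m²

Solar declination: sin δ = sin ε · sin λ_s = sin 53.40° × sin 0.0° = 0.00000, so δ = +0.000°.
cos H₀ = −tan(-15.1°) tan(+0.000°) = 0.0000, H₀ = 1.5708 rad.
Bracket: H₀ sin φ sin δ + cos φ cos δ sin H₀ = 1.5708×-0.26050×0.00000 + 0.96547×1.00000×1.00000 = -0.000000 + 0.965470 = 0.965470.
Q̄ = (S₀/π) × [bracket] = (631/π) × 0.965470 = 193.9 W/m².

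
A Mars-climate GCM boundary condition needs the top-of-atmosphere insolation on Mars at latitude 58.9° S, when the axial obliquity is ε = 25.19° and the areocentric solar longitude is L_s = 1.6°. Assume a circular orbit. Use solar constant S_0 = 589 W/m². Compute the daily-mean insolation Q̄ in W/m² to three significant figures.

sin δ = sin 25.19° × sin 1.6° = 0.01188, so δ = +0.681°.
cos h₀ = −tan(-58.9°) tan(+0.681°) = 0.0197, h₀ = 1.5511 rad.
Bracket: h₀ sin ϕ sin δ + cos ϕ cos δ sin h₀ = 1.5511×-0.85627×0.01188 + 0.51653×0.99993×0.99981 = -0.015779 + 0.516396 = 0.500617.
Q̄ = (S_0/π) × [bracket] = (589/π) × 0.500617 = 93.86 W/m².

Q̄ ≈ 93.9 W/m²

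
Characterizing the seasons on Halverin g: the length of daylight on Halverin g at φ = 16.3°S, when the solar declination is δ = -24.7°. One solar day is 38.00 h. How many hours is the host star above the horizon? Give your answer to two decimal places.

cos H₀ = −tan φ · tan δ = −tan(-16.3°) × tan(-24.700°) = -0.1345, so H₀ = 1.7057 rad = 97.73°.
Daylight = 2H₀/(2π) × 38.00 h = (1.7057/π) × 38.00 = 20.63 h.

20.63 h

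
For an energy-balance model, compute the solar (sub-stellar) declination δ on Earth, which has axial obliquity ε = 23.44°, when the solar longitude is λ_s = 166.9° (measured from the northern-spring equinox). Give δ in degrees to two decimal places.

δ = +5.17°

sin δ = sin ε · sin λ_s = sin 23.44° × sin 166.9° = 0.090159.
δ = arcsin(0.090159) = +5.17°.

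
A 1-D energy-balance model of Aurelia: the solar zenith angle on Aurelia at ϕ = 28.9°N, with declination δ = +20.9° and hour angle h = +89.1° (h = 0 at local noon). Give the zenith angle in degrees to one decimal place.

θ_z = 79.3°

cos θ_z = sin ϕ sin δ + cos ϕ cos δ cos h = 0.172405 + 0.012846 = 0.185251.
θ_z = arccos(0.185251) = 79.3°.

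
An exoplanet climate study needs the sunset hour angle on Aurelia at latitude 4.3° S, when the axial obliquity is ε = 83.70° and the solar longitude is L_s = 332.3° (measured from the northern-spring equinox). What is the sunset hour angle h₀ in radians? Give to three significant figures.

h₀ = 1.61 rad

Solar declination: sin δ = sin ε · sin L_s = sin 83.70° × sin 332.3° = -0.46203, so δ = -27.518°.
cos h₀ = −tan ϕ · tan δ = −tan(-4.3°) × tan(-27.518°) = -0.0392, so h₀ = 1.6100 rad = 92.24°.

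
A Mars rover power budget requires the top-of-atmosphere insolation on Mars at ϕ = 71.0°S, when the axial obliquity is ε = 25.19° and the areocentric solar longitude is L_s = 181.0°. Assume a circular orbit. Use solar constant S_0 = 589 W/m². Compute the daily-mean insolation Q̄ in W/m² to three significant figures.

sin δ = sin 25.19° × sin 181.0° = -0.00743, so δ = -0.426°.
cos h₀ = −tan(-71.0°) tan(-0.426°) = -0.0216, h₀ = 1.5924 rad.
Bracket: h₀ sin ϕ sin δ + cos ϕ cos δ sin h₀ = 1.5924×-0.94552×-0.00743 + 0.32557×0.99997×0.99977 = 0.011187 + 0.325485 = 0.336672.
Q̄ = (S_0/π) × [bracket] = (589/π) × 0.336672 = 63.12 W/m².

Q̄ ≈ 63.1 W/m²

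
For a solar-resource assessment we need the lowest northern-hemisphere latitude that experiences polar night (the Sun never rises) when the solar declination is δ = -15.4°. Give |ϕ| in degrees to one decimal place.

|ϕ| = 74.6°

Polar night requires cos h₀ = −tan ϕ tan δ ≥ 1, i.e. tan ϕ tan δ ≤ −1.
The boundary is |tan ϕ| · |tan δ| = 1, so |ϕ| = 90° − |δ| = 90° − 15.4° = 74.6° in the northern hemisphere.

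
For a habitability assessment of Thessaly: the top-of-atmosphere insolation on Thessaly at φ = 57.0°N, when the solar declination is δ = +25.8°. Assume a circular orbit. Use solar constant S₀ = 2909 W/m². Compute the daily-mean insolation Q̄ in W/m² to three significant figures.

cos H₀ = −tan(+57.0°) tan(+25.800°) = -0.7444, H₀ = 2.4104 rad.
Bracket: H₀ sin φ sin δ + cos φ cos δ sin H₀ = 2.4104×0.83867×0.43523 + 0.54464×0.90032×0.66773 = 0.879831 + 0.327422 = 1.207253.
Q̄ = (S₀/π) × [bracket] = (2909/π) × 1.207253 = 1118 W/m².

Q̄ ≈ 1.12e+03 W/m²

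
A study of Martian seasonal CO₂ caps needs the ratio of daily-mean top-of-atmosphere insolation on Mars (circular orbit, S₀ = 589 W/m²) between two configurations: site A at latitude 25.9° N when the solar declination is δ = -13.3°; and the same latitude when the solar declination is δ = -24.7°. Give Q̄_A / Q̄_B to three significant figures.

Q̄_A / Q̄_B ≈ 1.31

— Configuration A (φ=+25.9°):
cos H₀ = −tan(+25.9°) tan(-13.300°) = 0.1148, H₀ = 1.4558 rad.
Bracket: H₀ sin φ sin δ + cos φ cos δ sin H₀ = 1.4558×0.43680×-0.23005 + 0.89956×0.97318×0.99339 = -0.146287 + 0.869647 = 0.723360.
Q̄ = (S₀/π) × [bracket] = (589/π) × 0.723360 = 135.62 W/m².
— Configuration B (φ=+25.9°):
cos H₀ = −tan(+25.9°) tan(-24.700°) = 0.2233, H₀ = 1.3456 rad.
Bracket: H₀ sin φ sin δ + cos φ cos δ sin H₀ = 1.3456×0.43680×-0.41787 + 0.89956×0.90851×0.97474 = -0.245606 + 0.796615 = 0.551009.
Q̄ = (S₀/π) × [bracket] = (589/π) × 0.551009 = 103.31 W/m².
Ratio Q̄_A / Q̄_B = 135.62 / 103.31 = 1.313.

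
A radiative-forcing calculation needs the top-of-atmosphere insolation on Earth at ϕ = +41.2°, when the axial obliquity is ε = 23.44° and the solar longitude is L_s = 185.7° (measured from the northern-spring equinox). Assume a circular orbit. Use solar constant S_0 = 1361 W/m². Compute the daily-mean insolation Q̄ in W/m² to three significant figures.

Q̄ ≈ 308 W/m²

Solar declination: sin δ = sin ε · sin L_s = sin 23.44° × sin 185.7° = -0.03951, so δ = -2.264°.
cos h₀ = −tan(+41.2°) tan(-2.264°) = 0.0346, h₀ = 1.5362 rad.
Bracket: h₀ sin ϕ sin δ + cos ϕ cos δ sin h₀ = 1.5362×0.65869×-0.03951 + 0.75241×0.99922×0.99940 = -0.039979 + 0.751372 = 0.711393.
Q̄ = (S_0/π) × [bracket] = (1361/π) × 0.711393 = 308.2 W/m².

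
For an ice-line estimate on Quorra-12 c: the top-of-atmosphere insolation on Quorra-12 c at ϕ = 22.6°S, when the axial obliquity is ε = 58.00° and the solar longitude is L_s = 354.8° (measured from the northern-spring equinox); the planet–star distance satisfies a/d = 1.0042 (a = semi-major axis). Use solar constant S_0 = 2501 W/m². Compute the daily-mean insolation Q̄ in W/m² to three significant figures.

Q̄ ≈ 777 W/m²

Solar declination: sin δ = sin ε · sin L_s = sin 58.00° × sin 354.8° = -0.07686, so δ = -4.408°.
cos h₀ = −tan(-22.6°) tan(-4.408°) = -0.0321, h₀ = 1.6029 rad.
Bracket: h₀ sin ϕ sin δ + cos ϕ cos δ sin h₀ = 1.6029×-0.38430×-0.07686 + 0.92321×0.99704×0.99949 = 0.047345 + 0.920008 = 0.967353.
Inverse-square distance factor (a/d)² = 1.0042² = 1.008418.
Q̄ = (S_0/π) × 1.008418 × [bracket] = (2501/π) × 1.008418 × 0.967353 = 776.6 W/m².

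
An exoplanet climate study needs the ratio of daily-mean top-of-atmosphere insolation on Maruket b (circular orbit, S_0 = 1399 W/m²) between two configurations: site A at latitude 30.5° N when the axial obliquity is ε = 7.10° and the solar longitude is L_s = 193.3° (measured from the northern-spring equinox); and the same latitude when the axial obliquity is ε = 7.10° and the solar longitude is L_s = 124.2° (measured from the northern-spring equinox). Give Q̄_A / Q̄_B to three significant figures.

Q̄_A / Q̄_B ≈ 0.892

— Configuration A (ϕ=+30.5°):
Solar declination: sin δ = sin ε · sin L_s = sin 7.10° × sin 193.3° = -0.02843, so δ = -1.629°.
cos h₀ = −tan(+30.5°) tan(-1.629°) = 0.0168, h₀ = 1.5540 rad.
Bracket: h₀ sin ϕ sin δ + cos ϕ cos δ sin h₀ = 1.5540×0.50754×-0.02843 + 0.86163×0.99960×0.99986 = -0.022423 + 0.861165 = 0.838742.
Q̄ = (S_0/π) × [bracket] = (1399/π) × 0.838742 = 373.50 W/m².
— Configuration B (ϕ=+30.5°):
Solar declination: sin δ = sin ε · sin L_s = sin 7.10° × sin 124.2° = 0.10223, so δ = +5.868°.
cos h₀ = −tan(+30.5°) tan(+5.868°) = -0.0605, h₀ = 1.6314 rad.
Bracket: h₀ sin ϕ sin δ + cos ϕ cos δ sin h₀ = 1.6314×0.50754×0.10223 + 0.86163×0.99476×0.99817 = 0.084647 + 0.855547 = 0.940194.
Q̄ = (S_0/π) × [bracket] = (1399/π) × 0.940194 = 418.68 W/m².
Ratio Q̄_A / Q̄_B = 373.50 / 418.68 = 0.8921.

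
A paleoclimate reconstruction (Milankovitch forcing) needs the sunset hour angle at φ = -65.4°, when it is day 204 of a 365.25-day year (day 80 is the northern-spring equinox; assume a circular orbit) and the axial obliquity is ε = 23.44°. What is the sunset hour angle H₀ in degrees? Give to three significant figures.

Solar longitude: λ_s = 360° × (204 − 80)/365.25 = 122.218°.
sin δ = sin 23.44° × sin 122.218° = 0.33654, so δ = +19.666°.
cos H₀ = −tan φ · tan δ = −tan(-65.4°) × tan(+19.666°) = 0.7806, so H₀ = 0.6752 rad = 38.68°.

H₀ = 38.7°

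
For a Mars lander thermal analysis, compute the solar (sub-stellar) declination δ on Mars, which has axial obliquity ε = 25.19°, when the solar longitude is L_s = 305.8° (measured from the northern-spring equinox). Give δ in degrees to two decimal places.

sin δ = sin ε · sin L_s = sin 25.19° × sin 305.8° = -0.345206.
δ = arcsin(-0.345206) = -20.19°.

δ = -20.19°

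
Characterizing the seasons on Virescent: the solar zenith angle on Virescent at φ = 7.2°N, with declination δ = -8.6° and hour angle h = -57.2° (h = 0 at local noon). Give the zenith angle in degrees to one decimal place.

θ_z = 59.2°

cos θ_z = sin φ sin δ + cos φ cos δ cos h = -0.018742 + 0.531394 = 0.512652.
θ_z = arccos(0.512652) = 59.2°.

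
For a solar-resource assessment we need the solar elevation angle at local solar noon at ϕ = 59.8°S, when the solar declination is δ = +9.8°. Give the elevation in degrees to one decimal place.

20.4°

At local noon the hour angle is zero, so the zenith angle equals |ϕ − δ| = |-59.8° − (+9.800°)| = 69.600°.
Elevation = 90° − 69.600° = 20.4°.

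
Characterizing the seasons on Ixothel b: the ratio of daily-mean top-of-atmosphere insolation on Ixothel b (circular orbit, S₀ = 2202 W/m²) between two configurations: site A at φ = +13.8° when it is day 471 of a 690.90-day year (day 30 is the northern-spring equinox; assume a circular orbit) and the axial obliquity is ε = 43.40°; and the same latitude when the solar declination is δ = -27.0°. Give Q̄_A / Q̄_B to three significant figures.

Q̄_A / Q̄_B ≈ 0.911

— Configuration A (φ=+13.8°):
Solar longitude: λ_s = 360° × (471 − 30)/690.90 = 229.787°.
sin δ = sin 43.40° × sin 229.787° = -0.52470, so δ = -31.648°.
cos H₀ = −tan(+13.8°) tan(-31.648°) = 0.1514, H₀ = 1.4188 rad.
Bracket: H₀ sin φ sin δ + cos φ cos δ sin H₀ = 1.4188×0.23853×-0.52470 + 0.97113×0.85129×0.98847 = -0.177572 + 0.817181 = 0.639609.
Q̄ = (S₀/π) × [bracket] = (2202/π) × 0.639609 = 448.31 W/m².
— Configuration B (φ=+13.8°):
cos H₀ = −tan(+13.8°) tan(-27.000°) = 0.1252, H₀ = 1.4453 rad.
Bracket: H₀ sin φ sin δ + cos φ cos δ sin H₀ = 1.4453×0.23853×-0.45399 + 0.97113×0.89101×0.99214 = -0.156512 + 0.858485 = 0.701973.
Q̄ = (S₀/π) × [bracket] = (2202/π) × 0.701973 = 492.03 W/m².
Ratio Q̄_A / Q̄_B = 448.31 / 492.03 = 0.9111.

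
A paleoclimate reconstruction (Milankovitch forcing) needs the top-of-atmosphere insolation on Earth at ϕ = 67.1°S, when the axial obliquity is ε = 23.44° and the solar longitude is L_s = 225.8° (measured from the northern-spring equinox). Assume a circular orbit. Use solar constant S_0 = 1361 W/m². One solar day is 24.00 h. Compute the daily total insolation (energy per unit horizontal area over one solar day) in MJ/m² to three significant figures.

33.0 MJ/m²

Solar declination: sin δ = sin ε · sin L_s = sin 23.44° × sin 225.8° = -0.28518, so δ = -16.570°.
cos h₀ = −tan(-67.1°) tan(-16.570°) = -0.7044, h₀ = 2.3523 rad.
Bracket: h₀ sin ϕ sin δ + cos ϕ cos δ sin h₀ = 2.3523×-0.92119×-0.28518 + 0.38912×0.95847×0.70984 = 0.617961 + 0.264742 = 0.882703.
Q̄ = (S_0/π) × [bracket] = (1361/π) × 0.882703 = 382.40 W/m².
Daily total = Q̄ × 24.00 h × 3600 s/h = 382.40 × 24.00 × 3600 / 10⁶ = 33.04 MJ/m².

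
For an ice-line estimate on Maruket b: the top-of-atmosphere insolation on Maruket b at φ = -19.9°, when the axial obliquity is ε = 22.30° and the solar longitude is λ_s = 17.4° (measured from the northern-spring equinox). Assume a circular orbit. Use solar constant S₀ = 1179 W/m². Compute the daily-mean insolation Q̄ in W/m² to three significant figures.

Q̄ ≈ 328 W/m²

Solar declination: sin δ = sin ε · sin λ_s = sin 22.30° × sin 17.4° = 0.11347, so δ = +6.516°.
cos H₀ = −tan(-19.9°) tan(+6.516°) = 0.0413, H₀ = 1.5294 rad.
Bracket: H₀ sin φ sin δ + cos φ cos δ sin H₀ = 1.5294×-0.34038×0.11347 + 0.94029×0.99354×0.99914 = -0.059070 + 0.933412 = 0.874342.
Q̄ = (S₀/π) × [bracket] = (1179/π) × 0.874342 = 328.1 W/m².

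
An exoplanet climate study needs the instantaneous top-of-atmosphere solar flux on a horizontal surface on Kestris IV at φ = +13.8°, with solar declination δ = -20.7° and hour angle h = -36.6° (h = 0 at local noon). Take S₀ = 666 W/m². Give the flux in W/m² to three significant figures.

430 W/m²

cos θ_z = sin φ sin δ + cos φ cos δ cos h = -0.084316 + 0.729313 = 0.644997.
Flux = S₀ · cos θ_z = 666 × 0.644997 = 429.6 W/m².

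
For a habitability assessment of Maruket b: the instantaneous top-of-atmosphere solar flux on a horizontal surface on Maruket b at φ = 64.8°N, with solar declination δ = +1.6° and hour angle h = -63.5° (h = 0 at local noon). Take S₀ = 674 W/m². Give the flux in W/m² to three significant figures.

cos θ_z = sin φ sin δ + cos φ cos δ cos h = 0.025264 + 0.189908 = 0.215172.
Flux = S₀ · cos θ_z = 674 × 0.215172 = 145.0 W/m².

145 W/m²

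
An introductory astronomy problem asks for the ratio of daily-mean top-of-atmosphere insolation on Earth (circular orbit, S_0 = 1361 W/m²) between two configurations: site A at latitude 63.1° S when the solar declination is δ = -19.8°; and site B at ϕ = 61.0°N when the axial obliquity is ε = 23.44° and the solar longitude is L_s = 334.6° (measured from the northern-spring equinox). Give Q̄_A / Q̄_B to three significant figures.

— Configuration A (ϕ=-63.1°):
cos h₀ = −tan(-63.1°) tan(-19.800°) = -0.7096, h₀ = 2.3598 rad.
Bracket: h₀ sin ϕ sin δ + cos ϕ cos δ sin h₀ = 2.3598×-0.89180×-0.33874 + 0.45243×0.94088×0.70456 = 0.712868 + 0.299919 = 1.012787.
Q̄ = (S_0/π) × [bracket] = (1361/π) × 1.012787 = 438.76 W/m².
— Configuration B (ϕ=+61.0°):
Solar declination: sin δ = sin ε · sin L_s = sin 23.44° × sin 334.6° = -0.17063, so δ = -9.824°.
cos h₀ = −tan(+61.0°) tan(-9.824°) = 0.3124, h₀ = 1.2531 rad.
Bracket: h₀ sin ϕ sin δ + cos ϕ cos δ sin h₀ = 1.2531×0.87462×-0.17063 + 0.48481×0.98534×0.94995 = -0.187008 + 0.453794 = 0.266786.
Q̄ = (S_0/π) × [bracket] = (1361/π) × 0.266786 = 115.58 W/m².
Ratio Q̄_A / Q̄_B = 438.76 / 115.58 = 3.796.

Q̄_A / Q̄_B ≈ 3.80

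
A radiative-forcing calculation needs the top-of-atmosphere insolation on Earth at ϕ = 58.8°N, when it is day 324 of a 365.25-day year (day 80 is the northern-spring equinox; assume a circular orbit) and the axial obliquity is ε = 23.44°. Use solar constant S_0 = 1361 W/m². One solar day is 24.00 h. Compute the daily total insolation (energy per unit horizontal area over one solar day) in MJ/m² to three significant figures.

Solar longitude: L_s = 360° × (324 − 80)/365.25 = 240.493°.
sin δ = sin 23.44° × sin 240.493° = -0.34619, so δ = -20.255°.
cos h₀ = −tan(+58.8°) tan(-20.255°) = 0.6093, h₀ = 0.9156 rad.
Bracket: h₀ sin ϕ sin δ + cos ϕ cos δ sin h₀ = 0.9156×0.85536×-0.34619 + 0.51803×0.93816×0.79293 = -0.271125 + 0.385360 = 0.114235.
Q̄ = (S_0/π) × [bracket] = (1361/π) × 0.114235 = 49.489 W/m².
Daily total = Q̄ × 24.00 h × 3600 s/h = 49.489 × 24.00 × 3600 / 10⁶ = 4.276 MJ/m².

4.28 MJ/m²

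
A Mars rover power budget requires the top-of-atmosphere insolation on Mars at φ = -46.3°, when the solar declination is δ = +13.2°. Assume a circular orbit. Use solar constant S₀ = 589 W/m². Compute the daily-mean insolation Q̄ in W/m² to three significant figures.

cos H₀ = −tan(-46.3°) tan(+13.200°) = 0.2454, H₀ = 1.3228 rad.
Bracket: H₀ sin φ sin δ + cos φ cos δ sin H₀ = 1.3228×-0.72297×0.22835 + 0.69088×0.97358×0.96941 = -0.218381 + 0.652051 = 0.433670.
Q̄ = (S₀/π) × [bracket] = (589/π) × 0.433670 = 81.31 W/m².

Q̄ ≈ 81.3 W/m²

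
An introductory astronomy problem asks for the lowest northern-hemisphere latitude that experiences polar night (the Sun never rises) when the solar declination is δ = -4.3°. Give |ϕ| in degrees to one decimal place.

Polar night requires cos h₀ = −tan ϕ tan δ ≥ 1, i.e. tan ϕ tan δ ≤ −1.
The boundary is |tan ϕ| · |tan δ| = 1, so |ϕ| = 90° − |δ| = 90° − 4.3° = 85.7° in the northern hemisphere.

|ϕ| = 85.7°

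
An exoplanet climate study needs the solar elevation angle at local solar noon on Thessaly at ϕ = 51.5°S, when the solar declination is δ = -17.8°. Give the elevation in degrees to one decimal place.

At local noon the hour angle is zero, so the zenith angle equals |ϕ − δ| = |-51.5° − (-17.800°)| = 33.700°.
Elevation = 90° − 33.700° = 56.3°.

56.3°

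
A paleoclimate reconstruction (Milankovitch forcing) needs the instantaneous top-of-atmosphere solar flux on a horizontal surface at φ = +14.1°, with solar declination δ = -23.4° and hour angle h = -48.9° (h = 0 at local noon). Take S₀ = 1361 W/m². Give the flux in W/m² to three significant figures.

cos θ_z = sin φ sin δ + cos φ cos δ cos h = -0.096751 + 0.585133 = 0.488382.
Flux = S₀ · cos θ_z = 1361 × 0.488382 = 664.7 W/m².

665 W/m²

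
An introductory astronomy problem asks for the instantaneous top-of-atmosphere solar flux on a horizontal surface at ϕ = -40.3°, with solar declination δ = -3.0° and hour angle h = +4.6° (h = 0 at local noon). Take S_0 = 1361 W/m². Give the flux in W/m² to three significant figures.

cos θ_z = sin ϕ sin δ + cos ϕ cos δ cos h = 0.033850 + 0.759170 = 0.793020.
Flux = S_0 · cos θ_z = 1361 × 0.793020 = 1079 W/m².

1.08e+03 W/m²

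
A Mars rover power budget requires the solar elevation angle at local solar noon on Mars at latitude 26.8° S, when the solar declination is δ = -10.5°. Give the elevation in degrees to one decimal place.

At local noon the hour angle is zero, so the zenith angle equals |φ − δ| = |-26.8° − (-10.500°)| = 16.300°.
Elevation = 90° − 16.300° = 73.7°.

73.7°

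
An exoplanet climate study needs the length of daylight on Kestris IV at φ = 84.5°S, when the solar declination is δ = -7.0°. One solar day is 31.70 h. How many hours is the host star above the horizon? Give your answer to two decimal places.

Sunrise equation: cos H₀ = −tan φ · tan δ = -1.2752 ≤ −1, so the host star never sets (polar day) and H₀ = π.
Daylight = 2H₀/(2π) × 31.70 h = (3.1416/π) × 31.70 = 31.70 h.

31.70 h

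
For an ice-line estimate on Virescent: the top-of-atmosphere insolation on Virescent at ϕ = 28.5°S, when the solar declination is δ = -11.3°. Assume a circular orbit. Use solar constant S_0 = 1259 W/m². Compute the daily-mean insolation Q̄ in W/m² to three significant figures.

Q̄ ≈ 406 W/m²

cos h₀ = −tan(-28.5°) tan(-11.300°) = -0.1085, h₀ = 1.6795 rad.
Bracket: h₀ sin ϕ sin δ + cos ϕ cos δ sin h₀ = 1.6795×-0.47716×-0.19595 + 0.87882×0.98061×0.99410 = 0.157032 + 0.856695 = 1.013727.
Q̄ = (S_0/π) × [bracket] = (1259/π) × 1.013727 = 406.3 W/m².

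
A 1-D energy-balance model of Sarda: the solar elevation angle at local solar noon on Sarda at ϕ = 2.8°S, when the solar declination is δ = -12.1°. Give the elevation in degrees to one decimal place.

80.7°

At local noon the hour angle is zero, so the zenith angle equals |ϕ − δ| = |-2.8° − (-12.100°)| = 9.300°.
Elevation = 90° − 9.300° = 80.7°.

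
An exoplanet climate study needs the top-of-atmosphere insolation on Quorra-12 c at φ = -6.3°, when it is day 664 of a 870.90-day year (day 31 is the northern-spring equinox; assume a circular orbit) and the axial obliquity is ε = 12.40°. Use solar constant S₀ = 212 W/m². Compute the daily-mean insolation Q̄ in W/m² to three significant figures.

Q̄ ≈ 68.0 W/m²

Solar longitude: λ_s = 360° × (664 − 31)/870.90 = 261.660°.
sin δ = sin 12.40° × sin 261.660° = -0.21246, so δ = -12.267°.
cos H₀ = −tan(-6.3°) tan(-12.267°) = -0.0240, H₀ = 1.5948 rad.
Bracket: H₀ sin φ sin δ + cos φ cos δ sin H₀ = 1.5948×-0.10973×-0.21246 + 0.99396×0.97717×0.99971 = 0.037180 + 0.970986 = 1.008166.
Q̄ = (S₀/π) × [bracket] = (212/π) × 1.008166 = 68.03 W/m².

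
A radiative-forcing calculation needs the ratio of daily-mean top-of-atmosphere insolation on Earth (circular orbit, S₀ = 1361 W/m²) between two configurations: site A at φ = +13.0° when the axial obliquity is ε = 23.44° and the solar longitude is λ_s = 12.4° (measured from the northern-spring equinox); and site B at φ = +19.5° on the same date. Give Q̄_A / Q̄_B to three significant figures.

— Configuration A (φ=+13.0°):
Solar declination: sin δ = sin ε · sin λ_s = sin 23.44° × sin 12.4° = 0.08542, so δ = +4.900°.
cos H₀ = −tan(+13.0°) tan(+4.900°) = -0.0198, H₀ = 1.5906 rad.
Bracket: H₀ sin φ sin δ + cos φ cos δ sin H₀ = 1.5906×0.22495×0.08542 + 0.97437×0.99635×0.99980 = 0.030564 + 0.970619 = 1.001183.
Q̄ = (S₀/π) × [bracket] = (1361/π) × 1.001183 = 433.73 W/m².
— Configuration B (φ=+19.5°):
cos H₀ = −tan(+19.5°) tan(+4.900°) = -0.0304, H₀ = 1.6012 rad.
Bracket: H₀ sin φ sin δ + cos φ cos δ sin H₀ = 1.6012×0.33381×0.08542 + 0.94264×0.99635×0.99954 = 0.045657 + 0.938767 = 0.984424.
Q̄ = (S₀/π) × [bracket] = (1361/π) × 0.984424 = 426.47 W/m².
Ratio Q̄_A / Q̄_B = 433.73 / 426.47 = 1.017.

Q̄_A / Q̄_B ≈ 1.02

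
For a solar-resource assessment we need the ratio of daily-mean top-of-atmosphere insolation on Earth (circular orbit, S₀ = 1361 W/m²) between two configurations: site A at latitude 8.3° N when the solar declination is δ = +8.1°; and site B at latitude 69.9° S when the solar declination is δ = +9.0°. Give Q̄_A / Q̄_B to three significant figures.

— Configuration A (φ=+8.3°):
cos H₀ = −tan(+8.3°) tan(+8.100°) = -0.0208, H₀ = 1.5916 rad.
Bracket: H₀ sin φ sin δ + cos φ cos δ sin H₀ = 1.5916×0.14436×0.14090 + 0.98953×0.99002×0.99978 = 0.032374 + 0.979439 = 1.011813.
Q̄ = (S₀/π) × [bracket] = (1361/π) × 1.011813 = 438.34 W/m².
— Configuration B (φ=-69.9°):
cos H₀ = −tan(-69.9°) tan(+9.000°) = 0.4328, H₀ = 1.1232 rad.
Bracket: H₀ sin φ sin δ + cos φ cos δ sin H₀ = 1.1232×-0.93909×0.15643 + 0.34366×0.98769×0.90149 = -0.165000 + 0.305992 = 0.140992.
Q̄ = (S₀/π) × [bracket] = (1361/π) × 0.140992 = 61.081 W/m².
Ratio Q̄_A / Q̄_B = 438.34 / 61.081 = 7.176.

Q̄_A / Q̄_B ≈ 7.18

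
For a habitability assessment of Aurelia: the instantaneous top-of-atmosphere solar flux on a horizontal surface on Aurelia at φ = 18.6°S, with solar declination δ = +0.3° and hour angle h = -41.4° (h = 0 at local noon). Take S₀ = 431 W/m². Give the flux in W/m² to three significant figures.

cos θ_z = sin φ sin δ + cos φ cos δ cos h = -0.001670 + 0.710922 = 0.709252.
Flux = S₀ · cos θ_z = 431 × 0.709252 = 305.7 W/m².

306 W/m²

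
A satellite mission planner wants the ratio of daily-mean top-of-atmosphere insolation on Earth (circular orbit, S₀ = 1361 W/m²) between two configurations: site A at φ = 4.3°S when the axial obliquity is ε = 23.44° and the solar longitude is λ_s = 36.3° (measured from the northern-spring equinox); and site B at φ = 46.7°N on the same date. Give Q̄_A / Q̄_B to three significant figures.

— Configuration A (φ=-4.3°):
Solar declination: sin δ = sin ε · sin λ_s = sin 23.44° × sin 36.3° = 0.23550, so δ = +13.621°.
cos H₀ = −tan(-4.3°) tan(+13.621°) = 0.0182, H₀ = 1.5526 rad.
Bracket: H₀ sin φ sin δ + cos φ cos δ sin H₀ = 1.5526×-0.07498×0.23550 + 0.99719×0.97188×0.99983 = -0.027415 + 0.968984 = 0.941569.
Q̄ = (S₀/π) × [bracket] = (1361/π) × 0.941569 = 407.91 W/m².
— Configuration B (φ=+46.7°):
cos H₀ = −tan(+46.7°) tan(+13.621°) = -0.2571, H₀ = 1.8309 rad.
Bracket: H₀ sin φ sin δ + cos φ cos δ sin H₀ = 1.8309×0.72777×0.23550 + 0.68582×0.97188×0.96638 = 0.313798 + 0.644126 = 0.957924.
Q̄ = (S₀/π) × [bracket] = (1361/π) × 0.957924 = 414.99 W/m².
Ratio Q̄_A / Q̄_B = 407.91 / 414.99 = 0.9829.

Q̄_A / Q̄_B ≈ 0.983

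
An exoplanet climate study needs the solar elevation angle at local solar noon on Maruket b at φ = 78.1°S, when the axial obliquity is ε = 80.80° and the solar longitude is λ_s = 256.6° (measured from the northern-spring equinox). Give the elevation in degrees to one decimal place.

85.7°

Solar declination: sin δ = sin ε · sin λ_s = sin 80.80° × sin 256.6° = -0.96026, so δ = -73.794°.
At local noon the hour angle is zero, so the zenith angle equals |φ − δ| = |-78.1° − (-73.794°)| = 4.306°.
Elevation = 90° − 4.306° = 85.7°.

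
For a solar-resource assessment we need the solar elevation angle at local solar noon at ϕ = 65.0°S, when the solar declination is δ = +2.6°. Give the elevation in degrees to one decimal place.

At local noon the hour angle is zero, so the zenith angle equals |ϕ − δ| = |-65.0° − (+2.600°)| = 67.600°.
Elevation = 90° − 67.600° = 22.4°.

22.4°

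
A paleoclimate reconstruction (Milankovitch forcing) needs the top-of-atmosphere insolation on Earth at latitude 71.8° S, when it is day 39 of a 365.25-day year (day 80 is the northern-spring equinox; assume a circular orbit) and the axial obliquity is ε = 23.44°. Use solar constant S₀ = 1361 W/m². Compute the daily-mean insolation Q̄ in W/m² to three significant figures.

Solar longitude: λ_s = 360° × (39 − 80)/365.25 = -40.411°, i.e. -40.411° + 360° = 319.589°.
sin δ = sin 23.44° × sin 319.589° = -0.25787, so δ = -14.944°.
cos H₀ = −tan(-71.8°) tan(-14.944°) = -0.8118, H₀ = 2.5180 rad.
Bracket: H₀ sin φ sin δ + cos φ cos δ sin H₀ = 2.5180×-0.94997×-0.25787 + 0.31233×0.96618×0.58397 = 0.616831 + 0.176223 = 0.793054.
Q̄ = (S₀/π) × [bracket] = (1361/π) × 0.793054 = 343.6 W/m².

Q̄ ≈ 344 W/m²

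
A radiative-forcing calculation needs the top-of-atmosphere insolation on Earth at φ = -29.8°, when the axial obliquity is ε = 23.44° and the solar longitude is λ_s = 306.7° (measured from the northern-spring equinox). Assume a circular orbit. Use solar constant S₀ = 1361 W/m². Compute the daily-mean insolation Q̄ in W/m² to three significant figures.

Solar declination: sin δ = sin ε · sin λ_s = sin 23.44° × sin 306.7° = -0.31894, so δ = -18.599°.
cos H₀ = −tan(-29.8°) tan(-18.599°) = -0.1927, H₀ = 1.7647 rad.
Bracket: H₀ sin φ sin δ + cos φ cos δ sin H₀ = 1.7647×-0.49697×-0.31894 + 0.86777×0.94778×0.98125 = 0.279711 + 0.807034 = 1.086745.
Q̄ = (S₀/π) × [bracket] = (1361/π) × 1.086745 = 470.8 W/m².

Q̄ ≈ 471 W/m²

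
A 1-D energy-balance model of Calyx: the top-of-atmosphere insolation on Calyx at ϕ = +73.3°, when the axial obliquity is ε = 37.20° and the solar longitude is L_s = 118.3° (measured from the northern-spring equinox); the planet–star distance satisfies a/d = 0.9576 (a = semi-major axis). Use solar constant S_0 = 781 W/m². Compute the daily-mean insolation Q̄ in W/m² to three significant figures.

Solar declination: sin δ = sin ε · sin L_s = sin 37.20° × sin 118.3° = 0.53234, so δ = +32.163°.
cos h₀ = −tan(+73.3°) tan(+32.163°) = -2.0960 ≤ −1 ⇒ polar day, h₀ = π.
Bracket: h₀ sin ϕ sin δ + cos ϕ cos δ sin h₀ = 3.1416×0.95782×0.53234 + 0.28736×0.84653×0.00000 = 1.601858 + 0.000000 = 1.601858.
Inverse-square distance factor (a/d)² = 0.9576² = 0.916998.
Q̄ = (S_0/π) × 0.916998 × [bracket] = (781/π) × 0.916998 × 1.601858 = 365.2 W/m².

Q̄ ≈ 365 W/m²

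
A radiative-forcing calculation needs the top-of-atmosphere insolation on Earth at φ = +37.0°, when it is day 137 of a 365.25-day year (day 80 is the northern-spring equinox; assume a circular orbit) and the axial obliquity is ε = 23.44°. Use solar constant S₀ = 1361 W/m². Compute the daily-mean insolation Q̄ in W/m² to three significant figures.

Q̄ ≈ 473 W/m²

Solar longitude: λ_s = 360° × (137 − 80)/365.25 = 56.181°.
sin δ = sin 23.44° × sin 56.181° = 0.33048, so δ = +19.298°.
cos H₀ = −tan(+37.0°) tan(+19.298°) = -0.2639, H₀ = 1.8378 rad.
Bracket: H₀ sin φ sin δ + cos φ cos δ sin H₀ = 1.8378×0.60182×0.33048 + 0.79864×0.94381×0.96456 = 0.365519 + 0.727051 = 1.092570.
Q̄ = (S₀/π) × [bracket] = (1361/π) × 1.092570 = 473.3 W/m².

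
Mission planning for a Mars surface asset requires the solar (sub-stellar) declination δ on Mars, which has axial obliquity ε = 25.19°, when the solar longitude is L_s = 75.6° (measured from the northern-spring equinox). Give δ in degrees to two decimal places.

δ = +24.35°

sin δ = sin ε · sin L_s = sin 25.19° × sin 75.6° = 0.412250.
δ = arcsin(0.412250) = +24.35°.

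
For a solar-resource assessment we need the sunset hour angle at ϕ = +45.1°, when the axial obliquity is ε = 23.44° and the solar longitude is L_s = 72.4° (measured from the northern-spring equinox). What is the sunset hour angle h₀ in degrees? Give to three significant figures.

Solar declination: sin δ = sin ε · sin L_s = sin 23.44° × sin 72.4° = 0.37917, so δ = +22.282°.
cos h₀ = −tan ϕ · tan δ = −tan(+45.1°) × tan(+22.282°) = -0.4112, so h₀ = 1.9946 rad = 114.28°.

h₀ = 114°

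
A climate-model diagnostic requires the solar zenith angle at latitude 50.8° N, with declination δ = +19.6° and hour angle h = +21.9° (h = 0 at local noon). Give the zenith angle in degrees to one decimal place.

cos θ_z = sin φ sin δ + cos φ cos δ cos h = 0.259956 + 0.552441 = 0.812397.
θ_z = arccos(0.812397) = 35.7°.

θ_z = 35.7°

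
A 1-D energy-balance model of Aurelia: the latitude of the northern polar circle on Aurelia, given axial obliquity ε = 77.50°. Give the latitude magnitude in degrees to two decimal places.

The polar circle is the lowest latitude that experiences at least one full rotation of continuous daylight at the northern-summer solstice; it lies at |ϕ| = 90° − ε = 90° − 77.50° = 12.50°.

12.50°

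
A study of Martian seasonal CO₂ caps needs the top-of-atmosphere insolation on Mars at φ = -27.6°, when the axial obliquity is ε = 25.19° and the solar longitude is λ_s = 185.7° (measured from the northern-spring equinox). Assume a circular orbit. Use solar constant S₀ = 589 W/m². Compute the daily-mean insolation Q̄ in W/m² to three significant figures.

Solar declination: sin δ = sin ε · sin λ_s = sin 25.19° × sin 185.7° = -0.04227, so δ = -2.423°.
cos H₀ = −tan(-27.6°) tan(-2.423°) = -0.0221, H₀ = 1.5929 rad.
Bracket: H₀ sin φ sin δ + cos φ cos δ sin H₀ = 1.5929×-0.46330×-0.04227 + 0.88620×0.99911×0.99976 = 0.031195 + 0.885199 = 0.916394.
Q̄ = (S₀/π) × [bracket] = (589/π) × 0.916394 = 171.8 W/m².

Q̄ ≈ 172 W/m²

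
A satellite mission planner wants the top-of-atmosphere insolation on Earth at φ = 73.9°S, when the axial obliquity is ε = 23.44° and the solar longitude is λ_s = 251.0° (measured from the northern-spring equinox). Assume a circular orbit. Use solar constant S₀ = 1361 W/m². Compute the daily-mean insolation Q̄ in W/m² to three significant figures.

Solar declination: sin δ = sin ε · sin λ_s = sin 23.44° × sin 251.0° = -0.37612, so δ = -22.093°.
cos H₀ = −tan(-73.9°) tan(-22.093°) = -1.4064 ≤ −1 ⇒ polar day, H₀ = π.
Bracket: H₀ sin φ sin δ + cos φ cos δ sin H₀ = 3.1416×-0.96078×-0.37612 + 0.27731×0.92657×0.00000 = 1.135276 + 0.000000 = 1.135276.
Q̄ = (S₀/π) × [bracket] = (1361/π) × 1.135276 = 491.8 W/m².

Q̄ ≈ 492 W/m²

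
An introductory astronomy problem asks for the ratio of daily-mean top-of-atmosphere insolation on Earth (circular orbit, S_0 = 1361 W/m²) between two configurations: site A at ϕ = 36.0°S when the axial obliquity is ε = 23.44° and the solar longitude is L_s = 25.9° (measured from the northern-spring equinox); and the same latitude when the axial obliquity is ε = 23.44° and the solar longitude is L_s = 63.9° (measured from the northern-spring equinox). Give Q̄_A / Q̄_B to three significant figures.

Q̄_A / Q̄_B ≈ 1.41

— Configuration A (ϕ=-36.0°):
Solar declination: sin δ = sin ε · sin L_s = sin 23.44° × sin 25.9° = 0.17375, so δ = +10.006°.
cos h₀ = −tan(-36.0°) tan(+10.006°) = 0.1282, h₀ = 1.4423 rad.
Bracket: h₀ sin ϕ sin δ + cos ϕ cos δ sin h₀ = 1.4423×-0.58779×0.17375 + 0.80902×0.98479×0.99175 = -0.147300 + 0.790142 = 0.642842.
Q̄ = (S_0/π) × [bracket] = (1361/π) × 0.642842 = 278.49 W/m².
— Configuration B (ϕ=-36.0°):
Solar declination: sin δ = sin ε · sin L_s = sin 23.44° × sin 63.9° = 0.35723, so δ = +20.930°.
cos h₀ = −tan(-36.0°) tan(+20.930°) = 0.2779, h₀ = 1.2892 rad.
Bracket: h₀ sin ϕ sin δ + cos ϕ cos δ sin h₀ = 1.2892×-0.58779×0.35723 + 0.80902×0.93402×0.96062 = -0.270701 + 0.725884 = 0.455183.
Q̄ = (S_0/π) × [bracket] = (1361/π) × 0.455183 = 197.19 W/m².
Ratio Q̄_A / Q̄_B = 278.49 / 197.19 = 1.412.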